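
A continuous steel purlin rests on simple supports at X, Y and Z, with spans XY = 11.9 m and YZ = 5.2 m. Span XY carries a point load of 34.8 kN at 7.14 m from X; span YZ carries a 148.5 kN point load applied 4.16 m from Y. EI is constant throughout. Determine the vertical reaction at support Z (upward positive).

Insert a hinge at Y; M_Y is the redundant, and each span becomes simply supported.
Discontinuity in slope at Y on the released structure — sum the simple-span end rotations:
  span XY: point load 34.8 at a = 7.14: Pab(L + a)/(6LEI) = 315.4/EI
  span YZ: point load 148.5 at a = 4.16: Pab(L + b)/(6LEI) = 128.5/EI
  relative rotation θ_0 = (315.4 + 128.5)/EI = 443.9/EI
A unit hogging moment at Y produces rotation L₁/(3EI) + L₂/(3EI) = 5.7/EI.
Compatibility: M_Y·(L₁+L₂)/(3EI) = θ_0, giving M_Y = 77.88 kN·m (hogging).
Span YZ, ΣM about Z: R_Y^{YZ}·5.2 = 154.4 + 77.88, so R_Y^{YZ} = 44.68 kN and R_Z = 148.5 − 44.68 = 103.8 kN.

R_Z = 103.8 kN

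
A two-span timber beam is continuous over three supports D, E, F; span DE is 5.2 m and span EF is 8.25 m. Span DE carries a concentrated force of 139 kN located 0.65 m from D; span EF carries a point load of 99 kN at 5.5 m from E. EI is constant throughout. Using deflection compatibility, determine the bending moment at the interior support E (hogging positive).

Take M_E as the redundant. Released structure: two simple spans DE and EF with a hinge at E.
Discontinuity in slope at E on the released structure — sum the simple-span end rotations:
  span DE: point load 139 at a = 0.65: Pab(L + a)/(6LEI) = 77.08/EI
  span EF: point load 99 at a = 5.5: Pab(L + b)/(6LEI) = 332.8/EI
  relative rotation θ_0 = (77.08 + 332.8)/EI = 409.8/EI
A unit hogging moment at E produces rotation L₁/(3EI) + L₂/(3EI) = 4.483/EI.
Slope continuity at E: θ_0 = M_E·4.483/EI, so M_E = 409.8/4.483 = 91.41 kN·m (hogging).

M_E = 91.41 kN·m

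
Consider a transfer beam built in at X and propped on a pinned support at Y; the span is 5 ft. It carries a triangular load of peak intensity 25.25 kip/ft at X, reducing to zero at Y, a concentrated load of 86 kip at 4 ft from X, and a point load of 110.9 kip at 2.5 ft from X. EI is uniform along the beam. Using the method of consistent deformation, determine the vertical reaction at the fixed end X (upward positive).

R_X = 152.2 kip

Release the roller at Y. Primary structure: cantilever fixed at X.
Primary-structure tip deflection at Y by superposition:
  triangular load, peak 25.25 at the fixed end: w₀L⁴/(30EI) = 526/EI
  point load 86 at a = 4: Pa²(3L − a)/(6EI) = 2523/EI
  point load 110.9 at a = 2.5: Pa²(3L − a)/(6EI) = 1444/EI
  δ_0 = 4493/EI
Tip deflection under a unit load at Y: L³/(3EI) = 41.67/EI.
The prop prevents deflection at Y: R_Y = δ_0/δ_{YY} = 4493/41.67 = 107.8 kip.
Vertical equilibrium: R_X = ΣP − R_Y = 260 − 107.8 = 152.2 kip.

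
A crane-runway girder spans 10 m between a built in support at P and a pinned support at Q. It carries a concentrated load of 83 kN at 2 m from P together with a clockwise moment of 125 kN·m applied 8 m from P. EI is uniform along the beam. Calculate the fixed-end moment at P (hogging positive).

M_P = 64.52 kN·m

Remove the prop at Q; the released (primary) structure is a cantilever built in at P.
Primary-structure tip deflection at Q by superposition:
  point load 83 at a = 2: Pa²(3L − a)/(6EI) = 1549/EI
  clockwise couple 125 at a = 8: M₀a(2L − a)/(2EI) = 6000/EI
  δ_0 = 7549/EI
Flexibility coefficient — unit upward force at Q: δ_{QQ} = L³/(3EI) = 333.3/EI.
Compatibility at Q: δ_0 − R_Q·δ_{QQ} = 0, so R_Q = 7549/333.3 = 22.65 kN.
Moment equilibrium about P: M_P = Σ(load moments about P) − R_Q·L = 291 − 22.65×10 = 64.52 kN·m.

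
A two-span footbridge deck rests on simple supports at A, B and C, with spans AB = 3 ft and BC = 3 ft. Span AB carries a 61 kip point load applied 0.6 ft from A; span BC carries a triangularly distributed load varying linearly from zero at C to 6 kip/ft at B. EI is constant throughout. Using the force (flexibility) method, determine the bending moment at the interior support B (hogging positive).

M_B = 10.58 kip·ft

Release continuity at B by inserting a hinge; the redundant is the internal moment M_B. The primary structure is two simply-supported spans AB and BC.
End slopes at the hinge B, treating each span as simply supported:
  span AB: point load 61 at a = 0.6: Pab(L + a)/(6LEI) = 17.57/EI
  span BC: triangular load, peak 6: w₀L³/(45EI) = 3.6/EI
  relative rotation θ_0 = (17.57 + 3.6)/EI = 21.17/EI
A unit hogging moment at B produces rotation L₁/(3EI) + L₂/(3EI) = 2/EI.
Compatibility: M_B·(L₁+L₂)/(3EI) = θ_0, giving M_B = 10.58 kip·ft (hogging).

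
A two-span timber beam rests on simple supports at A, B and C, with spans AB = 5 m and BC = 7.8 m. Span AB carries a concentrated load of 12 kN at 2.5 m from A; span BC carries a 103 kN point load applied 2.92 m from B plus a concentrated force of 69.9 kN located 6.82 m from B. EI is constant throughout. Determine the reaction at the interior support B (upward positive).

R_B = 118 kN

Take M_B as the redundant. Released structure: two simple spans AB and BC with a hinge at B.
Discontinuity in slope at B on the released structure — sum the simple-span end rotations:
  span AB: point load 12 at a = 2.5: Pab(L + a)/(6LEI) = 18.75/EI
  span BC: point load 103 at a = 2.92: Pab(L + b)/(6LEI) = 397.7/EI
  span BC: point load 69.9 at a = 6.82: Pab(L + b)/(6LEI) = 87.65/EI
  relative rotation θ_0 = (18.75 + 485.3)/EI = 504.1/EI
A unit hogging moment at B produces rotation L₁/(3EI) + L₂/(3EI) = 4.267/EI.
Compatibility: M_B·(L₁+L₂)/(3EI) = θ_0, giving M_B = 118.1 kN·m (hogging).
Span AB, ΣM about A with M_B applied at B: R_B^{AB}·5 = 30 + 118.1, so R_B^{AB} = 29.63 kN and R_A = 12 − 29.63 = -17.63 kN.
Span BC, ΣM about C: R_B^{BC}·7.8 = 571.1 + 118.1, so R_B^{BC} = 88.37 kN and R_C = 172.9 − 88.37 = 84.53 kN.
R_B = 29.63 + 88.37 = 118 kN.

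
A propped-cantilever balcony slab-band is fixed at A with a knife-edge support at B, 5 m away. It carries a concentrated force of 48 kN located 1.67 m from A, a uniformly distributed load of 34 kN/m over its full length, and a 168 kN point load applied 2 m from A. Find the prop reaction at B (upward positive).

Choose R_B as the redundant. The primary structure is the cantilever fixed at A.
Deflection at B on the released cantilever, summing each load's contribution:
  point load 48 at a = 1.67: Pa²(3L − a)/(6EI) = 297.4/EI
  UDL 34: wL⁴/(8EI) = 2656/EI
  point load 168 at a = 2: Pa²(3L − a)/(6EI) = 1456/EI
  δ_0 = 4410/EI
Tip deflection under a unit load at B: L³/(3EI) = 41.67/EI.
The prop prevents deflection at B: R_B = δ_0/δ_{BB} = 4410/41.67 = 105.8 kN.

R_B = 105.8 kN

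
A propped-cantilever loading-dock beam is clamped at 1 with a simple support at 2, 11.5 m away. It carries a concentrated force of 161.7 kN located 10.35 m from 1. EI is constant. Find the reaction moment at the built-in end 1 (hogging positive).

M_1 = 92.05 kN·m

Release the roller at 2. Primary structure: cantilever fixed at 1.
Deflection at 2 on the released cantilever, summing each load's contribution:
  point load 161.7 at a = 10.35: Pa²(3L − a)/(6EI) = 69720/EI
Tip deflection under a unit load at 2: L³/(3EI) = 507/EI.
The prop prevents deflection at 2: R_2 = δ_0/δ_{22} = 69720/507 = 137.5 kN.
Moment equilibrium about 1: M_1 = Σ(load moments about 1) − R_2·L = 1674 − 137.5×11.5 = 92.05 kN·m.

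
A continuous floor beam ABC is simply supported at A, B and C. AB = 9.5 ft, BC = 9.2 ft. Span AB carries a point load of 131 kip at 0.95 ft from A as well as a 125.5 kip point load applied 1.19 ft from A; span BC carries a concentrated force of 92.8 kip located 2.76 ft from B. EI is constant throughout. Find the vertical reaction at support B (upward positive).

Release continuity at B by inserting a hinge; the redundant is the internal moment M_B. The primary structure is two simply-supported spans AB and BC.
End slopes at the hinge B, treating each span as simply supported:
  span AB: point load 131 at a = 0.95: Pab(L + a)/(6LEI) = 195.1/EI
  span AB: point load 125.5 at a = 1.19: Pab(L + a)/(6LEI) = 232.8/EI
  span BC: point load 92.8 at a = 2.76: Pab(L + b)/(6LEI) = 467.3/EI
  relative rotation θ_0 = (427.8 + 467.3)/EI = 895.2/EI
A unit hogging moment at B produces rotation L₁/(3EI) + L₂/(3EI) = 6.233/EI.
Slope continuity at B: θ_0 = M_B·6.233/EI, so M_B = 895.2/6.233 = 143.6 kip·ft (hogging).
Span AB, ΣM about A with M_B applied at B: R_B^{AB}·9.5 = 273.8 + 143.6, so R_B^{AB} = 43.94 kip and R_A = 256.5 − 43.94 = 212.6 kip.
Span BC, ΣM about C: R_B^{BC}·9.2 = 597.6 + 143.6, so R_B^{BC} = 80.57 kip and R_C = 92.8 − 80.57 = 12.23 kip.
R_B = 43.94 + 80.57 = 124.5 kip.

R_B = 124.5 kip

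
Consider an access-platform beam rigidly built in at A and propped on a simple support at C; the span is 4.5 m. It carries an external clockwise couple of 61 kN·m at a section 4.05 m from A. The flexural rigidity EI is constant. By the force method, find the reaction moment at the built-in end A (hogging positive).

M_A = -29.59 kN·m

Choose R_C as the redundant. The primary structure is the cantilever fixed at A.
Free-end deflection of the primary structure under the applied loading (downward +):
  clockwise couple 61 at a = 4.05: M₀a(2L − a)/(2EI) = 611.4/EI
Tip deflection under a unit load at C: L³/(3EI) = 30.38/EI.
Compatibility at C: δ_0 − R_C·δ_{CC} = 0, so R_C = 611.4/30.38 = 20.13 kN.
Moment equilibrium about A: M_A = Σ(load moments about A) − R_C·L = 61 − 20.13×4.5 = -29.59 kN·m.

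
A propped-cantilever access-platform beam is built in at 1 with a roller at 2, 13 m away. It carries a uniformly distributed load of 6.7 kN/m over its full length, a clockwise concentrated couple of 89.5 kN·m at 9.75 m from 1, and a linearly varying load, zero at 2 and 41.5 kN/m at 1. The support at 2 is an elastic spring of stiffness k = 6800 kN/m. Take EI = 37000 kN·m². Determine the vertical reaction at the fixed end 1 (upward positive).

R_1 = 261.3 kN

Take the reaction at 2 as the redundant and release it; the primary structure is a cantilever fixed at 1.
Free-end deflection of the primary structure under the applied loading (downward +):
  UDL 6.7: wL⁴/(8EI) = 23920/EI
  clockwise couple 89.5 at a = 9.75: M₀a(2L − a)/(2EI) = 7090/EI
  triangular load, peak 41.5 at the fixed end: w₀L⁴/(30EI) = 39509/EI
  δ_0 = 70519/EI
Tip deflection under a unit load at 2: L³/(3EI) = 732.3/EI.
With EI = 37000 kN·m²: δ_0 = 1.9059 m and δ_{22} = 0.019793 m/kN.
Compatibility — the spring shortens by R_2/k under the reaction it provides: δ_0 − R_2·δ_{22} = R_2/k. With 1/k = 0.000147 m/kN, R_2 = δ_0 / (δ_{22} + 1/k) = 1.9059 / (0.019793 + 0.000147) = 95.58 kN.
Vertical equilibrium: R_1 = ΣP − R_2 = 356.9 − 95.58 = 261.3 kN.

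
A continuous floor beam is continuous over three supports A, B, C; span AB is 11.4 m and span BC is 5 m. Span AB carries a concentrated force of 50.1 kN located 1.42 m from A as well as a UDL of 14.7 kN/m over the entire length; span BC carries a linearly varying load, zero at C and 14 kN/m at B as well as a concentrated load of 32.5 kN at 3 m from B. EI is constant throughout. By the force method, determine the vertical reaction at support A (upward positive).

Insert a hinge at B; M_B is the redundant, and each span becomes simply supported.
End slopes at the hinge B, treating each span as simply supported:
  span AB: point load 50.1 at a = 1.42: Pab(L + a)/(6LEI) = 133.1/EI
  span AB: UDL 14.7: wL³/(24EI) = 907.4/EI
  span BC: triangular load, peak 14: w₀L³/(45EI) = 38.89/EI
  span BC: point load 32.5 at a = 3: Pab(L + b)/(6LEI) = 45.5/EI
  relative rotation θ_0 = (1041 + 84.39)/EI = 1125/EI
A unit hogging moment at B produces rotation L₁/(3EI) + L₂/(3EI) = 5.467/EI.
Slope continuity at B: θ_0 = M_B·5.467/EI, so M_B = 1125/5.467 = 205.8 kN·m (hogging).
Span AB, ΣM about A with M_B applied at B: R_B^{AB}·11.4 = 1026 + 205.8, so R_B^{AB} = 108.1 kN and R_A = 217.7 − 108.1 = 109.6 kN.

R_A = 109.6 kN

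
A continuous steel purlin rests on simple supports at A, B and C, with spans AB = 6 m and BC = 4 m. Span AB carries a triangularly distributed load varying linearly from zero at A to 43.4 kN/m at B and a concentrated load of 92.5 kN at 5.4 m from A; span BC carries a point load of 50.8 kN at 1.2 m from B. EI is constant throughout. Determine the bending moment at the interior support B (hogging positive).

M_B = 105.5 kN·m

Release continuity at B by inserting a hinge; the redundant is the internal moment M_B. The primary structure is two simply-supported spans AB and BC.
Rotations at B on the released spans (each span's end-slope, ×1/EI):
  span AB: triangular load, peak 43.4: w₀L³/(45EI) = 208.3/EI
  span AB: point load 92.5 at a = 5.4: Pab(L + a)/(6LEI) = 94.91/EI
  span BC: point load 50.8 at a = 1.2: Pab(L + b)/(6LEI) = 48.36/EI
  relative rotation θ_0 = (303.2 + 48.36)/EI = 351.6/EI
A unit hogging moment at B produces rotation L₁/(3EI) + L₂/(3EI) = 3.333/EI.
Slope continuity at B: θ_0 = M_B·3.333/EI, so M_B = 351.6/3.333 = 105.5 kN·m (hogging).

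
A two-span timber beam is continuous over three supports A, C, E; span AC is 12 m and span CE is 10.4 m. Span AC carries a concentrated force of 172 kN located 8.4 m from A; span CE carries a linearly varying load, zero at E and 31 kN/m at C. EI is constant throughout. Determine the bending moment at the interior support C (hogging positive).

M_C = 301.2 kN·m

Release continuity at C by inserting a hinge; the redundant is the internal moment M_C. The primary structure is two simply-supported spans AC and CE.
Rotations at C on the released spans (each span's end-slope, ×1/EI):
  span AC: point load 172 at a = 8.4: Pab(L + a)/(6LEI) = 1474/EI
  span CE: triangular load, peak 31: w₀L³/(45EI) = 774.9/EI
  relative rotation θ_0 = (1474 + 774.9)/EI = 2249/EI
A unit hogging moment at C produces rotation L₁/(3EI) + L₂/(3EI) = 7.467/EI.
Compatibility: M_C·(L₁+L₂)/(3EI) = θ_0, giving M_C = 301.2 kN·m (hogging).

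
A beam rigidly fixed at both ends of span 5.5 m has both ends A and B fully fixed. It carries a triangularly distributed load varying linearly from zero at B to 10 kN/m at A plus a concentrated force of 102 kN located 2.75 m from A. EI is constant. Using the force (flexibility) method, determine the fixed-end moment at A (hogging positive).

M_A = 85.25 kN·m

Release both end moments; the primary structure is a simply-supported span AB with redundants M_A and M_B.
End rotations of the released simple span under the applied load (×1/EI):
  at A: triangular load, peak 10: w₀L³/(45EI) = 36.97/EI
  at B: triangular load, peak 10: 7w₀L³/(360EI) = 32.35/EI
  at A: point load 102 at a = 2.75: Pab(L + b)/(6LEI) = 192.8/EI
  at B: point load 102 at a = 2.75: Pab(L + a)/(6LEI) = 192.8/EI
  θ_A0 = 229.8/EI,  θ_B0 = 225.2/EI
Flexibility coefficients: a unit moment at one end gives L/(3EI) there and L/(6EI) at the far end, so f₁₁ = f₂₂ = 1.833/EI and f₁₂ = f₂₁ = 0.9167/EI.
Compatibility — zero rotation at each built-in end:
  1.833 M_A + 0.9167 M_B = 229.8
  0.9167 M_A + 1.833 M_B = 225.2
Solving the pair gives M_A = 85.25 kN·m and M_B = 80.21 kN·m (hogging).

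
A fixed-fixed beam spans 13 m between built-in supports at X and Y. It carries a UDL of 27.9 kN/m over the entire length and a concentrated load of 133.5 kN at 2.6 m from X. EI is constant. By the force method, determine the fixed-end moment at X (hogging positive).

Take the two fixed-end moments M_X, M_Y as redundants; the released structure is the simple span XY.
End rotations of the released simple span under the applied load (×1/EI):
  at X: UDL 27.9: wL³/(24EI) = 2554/EI
  at Y: UDL 27.9: wL³/(24EI) = 2554/EI
  at X: point load 133.5 at a = 2.6: Pab(L + b)/(6LEI) = 1083/EI
  at Y: point load 133.5 at a = 2.6: Pab(L + a)/(6LEI) = 722/EI
  θ_X0 = 3637/EI,  θ_Y0 = 3276/EI
Flexibility coefficients: a unit moment at one end gives L/(3EI) there and L/(6EI) at the far end, so f₁₁ = f₂₂ = 4.333/EI and f₁₂ = f₂₁ = 2.167/EI.
Compatibility — zero rotation at each built-in end:
  4.333 M_X + 2.167 M_Y = 3637
  2.167 M_X + 4.333 M_Y = 3276
Solving the pair gives M_X = 615.1 kN·m and M_Y = 448.5 kN·m (hogging).

M_X = 615.1 kN·m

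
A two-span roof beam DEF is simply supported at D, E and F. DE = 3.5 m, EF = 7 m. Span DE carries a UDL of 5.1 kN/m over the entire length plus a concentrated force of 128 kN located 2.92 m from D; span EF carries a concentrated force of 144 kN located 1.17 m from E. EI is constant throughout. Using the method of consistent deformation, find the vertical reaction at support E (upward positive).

R_E = 281.6 kN

Take M_E as the redundant. Released structure: two simple spans DE and EF with a hinge at E.
Discontinuity in slope at E on the released structure — sum the simple-span end rotations:
  span DE: UDL 5.1: wL³/(24EI) = 9.111/EI
  span DE: point load 128 at a = 2.92: Pab(L + a)/(6LEI) = 66.27/EI
  span EF: point load 144 at a = 1.17: Pab(L + b)/(6LEI) = 300.1/EI
  relative rotation θ_0 = (75.38 + 300.1)/EI = 375.4/EI
A unit hogging moment at E produces rotation L₁/(3EI) + L₂/(3EI) = 3.5/EI.
Compatibility: M_E·(L₁+L₂)/(3EI) = θ_0, giving M_E = 107.3 kN·m (hogging).
Span DE, ΣM about D with M_E applied at E: R_E^{DE}·3.5 = 405 + 107.3, so R_E^{DE} = 146.4 kN and R_D = 145.8 − 146.4 = -0.5113 kN.
Span EF, ΣM about F: R_E^{EF}·7 = 839.5 + 107.3, so R_E^{EF} = 135.3 kN and R_F = 144 − 135.3 = 8.745 kN.
R_E = 146.4 + 135.3 = 281.6 kN.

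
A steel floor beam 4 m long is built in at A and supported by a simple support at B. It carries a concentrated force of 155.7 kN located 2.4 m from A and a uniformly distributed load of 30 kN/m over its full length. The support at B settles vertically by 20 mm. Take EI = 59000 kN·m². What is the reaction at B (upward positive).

R_B = 56.95 kN

Take the reaction at B as the redundant and release it; the primary structure is a cantilever fixed at A.
Primary-structure tip deflection at B by superposition:
  point load 155.7 at a = 2.4: Pa²(3L − a)/(6EI) = 1435/EI
  UDL 30: wL⁴/(8EI) = 960/EI
  δ_0 = 2395/EI
Flexibility coefficient — unit upward force at B: δ_{BB} = L³/(3EI) = 21.33/EI.
With EI = 59000 kN·m²: δ_0 = 0.040592 m and δ_{BB} = 0.000362 m/kN.
Compatibility — the beam at B must follow the support down by 0.02 m: δ_0 − R_B·δ_{BB} = 0.02, so R_B = (0.040592 − 0.02)/0.000362 = 56.95 kN.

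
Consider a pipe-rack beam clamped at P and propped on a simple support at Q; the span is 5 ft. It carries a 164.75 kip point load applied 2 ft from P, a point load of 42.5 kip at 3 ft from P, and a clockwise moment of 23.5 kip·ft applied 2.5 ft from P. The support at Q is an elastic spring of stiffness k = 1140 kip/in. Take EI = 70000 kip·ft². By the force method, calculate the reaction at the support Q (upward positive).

Remove the prop at Q; the released (primary) structure is a cantilever built in at P.
Downward deflection at the released point Q due to the loads:
  point load 164.75 at a = 2: Pa²(3L − a)/(6EI) = 1428/EI
  point load 42.5 at a = 3: Pa²(3L − a)/(6EI) = 765/EI
  clockwise couple 23.5 at a = 2.5: M₀a(2L − a)/(2EI) = 220.3/EI
  δ_0 = 2413/EI
Tip deflection under a unit load at Q: L³/(3EI) = 41.67/EI.
With EI = 70000 kip·ft²: δ_0 = 0.034474 ft and δ_{QQ} = 0.000595 ft/kip.
Compatibility — the spring shortens by R_Q/k under the reaction it provides: δ_0 − R_Q·δ_{QQ} = R_Q/k. With 1/k = 1/(1140×12) ft/kip = 0.000073 ft/kip, R_Q = δ_0 / (δ_{QQ} + 1/k) = 0.034474 / (0.000595 + 0.000073) = 51.58 kip.

R_Q = 51.58 kip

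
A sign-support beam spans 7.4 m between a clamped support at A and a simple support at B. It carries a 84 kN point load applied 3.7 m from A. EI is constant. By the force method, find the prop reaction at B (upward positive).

Choose R_B as the redundant. The primary structure is the cantilever fixed at A.
Downward deflection at the released point B due to the loads:
  point load 84 at a = 3.7: Pa²(3L − a)/(6EI) = 3546/EI
Flexibility coefficient — unit upward force at B: δ_{BB} = L³/(3EI) = 135.1/EI.
Compatibility at B: δ_0 − R_B·δ_{BB} = 0, so R_B = 3546/135.1 = 26.25 kN.

R_B = 26.25 kN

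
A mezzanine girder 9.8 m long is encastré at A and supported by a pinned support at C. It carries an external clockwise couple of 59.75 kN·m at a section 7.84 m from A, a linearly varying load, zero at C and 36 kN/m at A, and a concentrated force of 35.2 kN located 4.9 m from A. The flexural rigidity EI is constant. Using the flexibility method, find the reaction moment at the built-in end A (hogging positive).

M_A = 268.9 kN·m

Choose R_C as the redundant. The primary structure is the cantilever fixed at A.
Deflection at C on the released cantilever, summing each load's contribution:
  clockwise couple 59.75 at a = 7.84: M₀a(2L − a)/(2EI) = 2754/EI
  triangular load, peak 36 at the fixed end: w₀L⁴/(30EI) = 11068/EI
  point load 35.2 at a = 4.9: Pa²(3L − a)/(6EI) = 3451/EI
  δ_0 = 17274/EI
Tip deflection under a unit load at C: L³/(3EI) = 313.7/EI.
Compatibility at C: δ_0 − R_C·δ_{CC} = 0, so R_C = 17274/313.7 = 55.06 kN.
Moment equilibrium about A: M_A = Σ(load moments about A) − R_C·L = 808.5 − 55.06×9.8 = 268.9 kN·m.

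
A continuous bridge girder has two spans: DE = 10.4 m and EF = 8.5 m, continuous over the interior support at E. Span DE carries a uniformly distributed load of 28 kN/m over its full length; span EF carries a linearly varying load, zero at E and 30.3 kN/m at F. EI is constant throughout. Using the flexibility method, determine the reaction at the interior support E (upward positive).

R_E = 245.3 kN

Release continuity at E by inserting a hinge; the redundant is the internal moment M_E. The primary structure is two simply-supported spans DE and EF.
End slopes at the hinge E, treating each span as simply supported:
  span DE: UDL 28: wL³/(24EI) = 1312/EI
  span EF: triangular load, peak 30.3: 7w₀L³/(360EI) = 361.8/EI
  relative rotation θ_0 = (1312 + 361.8)/EI = 1674/EI
A unit hogging moment at E produces rotation L₁/(3EI) + L₂/(3EI) = 6.3/EI.
Slope continuity at E: θ_0 = M_E·6.3/EI, so M_E = 1674/6.3 = 265.7 kN·m (hogging).
Span DE, ΣM about D with M_E applied at E: R_E^{DE}·10.4 = 1514 + 265.7, so R_E^{DE} = 171.2 kN and R_D = 291.2 − 171.2 = 120 kN.
Span EF, ΣM about F: R_E^{EF}·8.5 = 364.9 + 265.7, so R_E^{EF} = 74.19 kN and R_F = 128.8 − 74.19 = 54.59 kN.
R_E = 171.2 + 74.19 = 245.3 kN.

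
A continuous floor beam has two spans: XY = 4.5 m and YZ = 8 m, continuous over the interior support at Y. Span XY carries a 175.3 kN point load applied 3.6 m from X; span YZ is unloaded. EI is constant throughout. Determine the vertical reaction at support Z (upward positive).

Take M_Y as the redundant. Released structure: two simple spans XY and YZ with a hinge at Y.
Discontinuity in slope at Y on the released structure — sum the simple-span end rotations:
  span XY: point load 175.3 at a = 3.6: Pab(L + a)/(6LEI) = 170.4/EI
  relative rotation θ_0 = (170.4 + 0)/EI = 170.4/EI
A unit hogging moment at Y produces rotation L₁/(3EI) + L₂/(3EI) = 4.167/EI.
Compatibility: M_Y·(L₁+L₂)/(3EI) = θ_0, giving M_Y = 40.89 kN·m (hogging).
Span YZ, ΣM about Z: R_Y^{YZ}·8 = 0 + 40.89, so R_Y^{YZ} = 5.112 kN and R_Z = 0 − 5.112 = -5.112 kN.

R_Z = -5.112 kN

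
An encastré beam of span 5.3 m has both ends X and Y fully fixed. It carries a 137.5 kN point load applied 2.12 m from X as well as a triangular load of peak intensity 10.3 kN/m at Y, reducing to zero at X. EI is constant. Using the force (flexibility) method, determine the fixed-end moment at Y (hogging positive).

Take the two fixed-end moments M_X, M_Y as redundants; the released structure is the simple span XY.
Simple-span end rotations at X and Y under the given loads:
  at X: point load 137.5 at a = 2.12: Pab(L + b)/(6LEI) = 247.2/EI
  at Y: point load 137.5 at a = 2.12: Pab(L + a)/(6LEI) = 216.3/EI
  at X: triangular load, peak 10.3: 7w₀L³/(360EI) = 29.82/EI
  at Y: triangular load, peak 10.3: w₀L³/(45EI) = 34.08/EI
  θ_X0 = 277/EI,  θ_Y0 = 250.4/EI
Flexibility coefficients: a unit moment at one end gives L/(3EI) there and L/(6EI) at the far end, so f₁₁ = f₂₂ = 1.767/EI and f₁₂ = f₂₁ = 0.8833/EI.
Compatibility — zero rotation at each built-in end:
  1.767 M_X + 0.8833 M_Y = 277
  0.8833 M_X + 1.767 M_Y = 250.4
Solving the pair gives M_X = 114.6 kN·m and M_Y = 84.43 kN·m (hogging).

M_Y = 84.43 kN·m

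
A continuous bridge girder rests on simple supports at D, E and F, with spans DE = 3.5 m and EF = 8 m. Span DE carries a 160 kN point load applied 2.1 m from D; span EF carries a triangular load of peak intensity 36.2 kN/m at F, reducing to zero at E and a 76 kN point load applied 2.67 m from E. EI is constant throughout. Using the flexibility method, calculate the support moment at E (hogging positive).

Take M_E as the redundant. Released structure: two simple spans DE and EF with a hinge at E.
End slopes at the hinge E, treating each span as simply supported:
  span DE: point load 160 at a = 2.1: Pab(L + a)/(6LEI) = 125.4/EI
  span EF: triangular load, peak 36.2: 7w₀L³/(360EI) = 360.4/EI
  span EF: point load 76 at a = 2.67: Pab(L + b)/(6LEI) = 300.4/EI
  relative rotation θ_0 = (125.4 + 660.8)/EI = 786.2/EI
A unit hogging moment at E produces rotation L₁/(3EI) + L₂/(3EI) = 3.833/EI.
Compatibility: M_E·(L₁+L₂)/(3EI) = θ_0, giving M_E = 205.1 kN·m (hogging).

M_E = 205.1 kN·m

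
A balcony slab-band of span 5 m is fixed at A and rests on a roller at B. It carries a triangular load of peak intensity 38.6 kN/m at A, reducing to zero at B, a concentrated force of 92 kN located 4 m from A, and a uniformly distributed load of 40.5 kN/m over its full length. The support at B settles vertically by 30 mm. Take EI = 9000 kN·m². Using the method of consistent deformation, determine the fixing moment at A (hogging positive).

Release the roller at B. Primary structure: cantilever fixed at A.
Primary-structure tip deflection at B by superposition:
  triangular load, peak 38.6 at the fixed end: w₀L⁴/(30EI) = 804.2/EI
  point load 92 at a = 4: Pa²(3L − a)/(6EI) = 2699/EI
  UDL 40.5: wL⁴/(8EI) = 3164/EI
  δ_0 = 6667/EI
Flexibility coefficient — unit upward force at B: δ_{BB} = L³/(3EI) = 41.67/EI.
With EI = 9000 kN·m²: δ_0 = 0.74077 m and δ_{BB} = 0.00463 m/kN.
Compatibility — the beam at B must follow the support down by 0.03 m: δ_0 − R_B·δ_{BB} = 0.03, so R_B = (0.74077 − 0.03)/0.00463 = 153.5 kN.
Moment equilibrium about A: M_A = Σ(load moments about A) − R_B·L = 1035 − 153.5×5 = 267.5 kN·m.

M_A = 267.5 kN·m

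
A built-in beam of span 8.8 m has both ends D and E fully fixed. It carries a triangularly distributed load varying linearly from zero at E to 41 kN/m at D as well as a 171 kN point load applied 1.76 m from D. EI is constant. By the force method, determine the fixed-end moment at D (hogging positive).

M_D = 351.4 kN·m

Release both end moments; the primary structure is a simply-supported span DE with redundants M_D and M_E.
On the primary (simply-supported) span, the end slopes from the loading are:
  at D: triangular load, peak 41: w₀L³/(45EI) = 620.9/EI
  at E: triangular load, peak 41: 7w₀L³/(360EI) = 543.3/EI
  at D: point load 171 at a = 1.76: Pab(L + b)/(6LEI) = 635.6/EI
  at E: point load 171 at a = 1.76: Pab(L + a)/(6LEI) = 423.8/EI
  θ_D0 = 1257/EI,  θ_E0 = 967/EI
Flexibility coefficients: a unit moment at one end gives L/(3EI) there and L/(6EI) at the far end, so f₁₁ = f₂₂ = 2.933/EI and f₁₂ = f₂₁ = 1.467/EI.
Compatibility — zero rotation at each built-in end:
  2.933 M_D + 1.467 M_E = 1257
  1.467 M_D + 2.933 M_E = 967
Solving the pair gives M_D = 351.4 kN·m and M_E = 154 kN·m (hogging).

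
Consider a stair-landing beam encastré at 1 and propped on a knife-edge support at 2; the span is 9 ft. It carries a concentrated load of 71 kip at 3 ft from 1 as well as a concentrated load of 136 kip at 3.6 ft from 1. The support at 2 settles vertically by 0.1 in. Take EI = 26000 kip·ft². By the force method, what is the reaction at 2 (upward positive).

Release the roller at 2. Primary structure: cantilever fixed at 1.
Free-end deflection of the primary structure under the applied loading (downward +):
  point load 71 at a = 3: Pa²(3L − a)/(6EI) = 2556/EI
  point load 136 at a = 3.6: Pa²(3L − a)/(6EI) = 6874/EI
  δ_0 = 9430/EI
Tip deflection under a unit load at 2: L³/(3EI) = 243/EI.
With EI = 26000 kip·ft²: δ_0 = 0.36269 ft and δ_{22} = 0.009346 ft/kip.
Compatibility — the beam at 2 must follow the support down by 0.008333 ft: δ_0 − R_2·δ_{22} = 0.008333, so R_2 = (0.36269 − 0.008333)/0.009346 = 37.91 kip.

R_2 = 37.91 kip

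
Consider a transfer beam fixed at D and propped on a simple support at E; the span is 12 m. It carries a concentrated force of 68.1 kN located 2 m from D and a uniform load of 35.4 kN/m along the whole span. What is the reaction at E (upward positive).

Remove the prop at E; the released (primary) structure is a cantilever built in at D.
Free-end deflection of the primary structure under the applied loading (downward +):
  point load 68.1 at a = 2: Pa²(3L − a)/(6EI) = 1544/EI
  UDL 35.4: wL⁴/(8EI) = 91757/EI
  δ_0 = 93300/EI
Flexibility coefficient — unit upward force at E: δ_{EE} = L³/(3EI) = 576/EI.
Compatibility at E: δ_0 − R_E·δ_{EE} = 0, so R_E = 93300/576 = 162 kN.

R_E = 162 kN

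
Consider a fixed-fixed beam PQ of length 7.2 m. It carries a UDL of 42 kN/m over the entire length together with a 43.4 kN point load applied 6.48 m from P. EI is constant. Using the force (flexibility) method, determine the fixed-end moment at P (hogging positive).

Take the two fixed-end moments M_P, M_Q as redundants; the released structure is the simple span PQ.
Simple-span end rotations at P and Q under the given loads:
  at P: UDL 42: wL³/(24EI) = 653.2/EI
  at Q: UDL 42: wL³/(24EI) = 653.2/EI
  at P: point load 43.4 at a = 6.48: Pab(L + b)/(6LEI) = 37.12/EI
  at Q: point load 43.4 at a = 6.48: Pab(L + a)/(6LEI) = 64.12/EI
  θ_P0 = 690.3/EI,  θ_Q0 = 717.3/EI
Flexibility coefficients: a unit moment at one end gives L/(3EI) there and L/(6EI) at the far end, so f₁₁ = f₂₂ = 2.4/EI and f₁₂ = f₂₁ = 1.2/EI.
Compatibility — zero rotation at each built-in end:
  2.4 M_P + 1.2 M_Q = 690.3
  1.2 M_P + 2.4 M_Q = 717.3
Solving the pair gives M_P = 184.3 kN·m and M_Q = 206.8 kN·m (hogging).

M_P = 184.3 kN·m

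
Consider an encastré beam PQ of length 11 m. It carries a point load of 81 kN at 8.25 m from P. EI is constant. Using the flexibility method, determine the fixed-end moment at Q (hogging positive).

Take the two fixed-end moments M_P, M_Q as redundants; the released structure is the simple span PQ.
Simple-span end rotations at P and Q under the given loads:
  at P: point load 81 at a = 8.25: Pab(L + b)/(6LEI) = 382.9/EI
  at Q: point load 81 at a = 8.25: Pab(L + a)/(6LEI) = 536/EI
  θ_P0 = 382.9/EI,  θ_Q0 = 536/EI
Flexibility coefficients: a unit moment at one end gives L/(3EI) there and L/(6EI) at the far end, so f₁₁ = f₂₂ = 3.667/EI and f₁₂ = f₂₁ = 1.833/EI.
Compatibility — zero rotation at each built-in end:
  3.667 M_P + 1.833 M_Q = 382.9
  1.833 M_P + 3.667 M_Q = 536
Solving the pair gives M_P = 41.77 kN·m and M_Q = 125.3 kN·m (hogging).

M_Q = 125.3 kN·m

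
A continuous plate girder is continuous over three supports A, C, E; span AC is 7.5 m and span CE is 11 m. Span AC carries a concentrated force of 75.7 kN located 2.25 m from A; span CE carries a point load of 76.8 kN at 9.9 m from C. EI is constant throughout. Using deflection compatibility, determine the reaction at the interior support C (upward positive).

R_C = 43.01 kN

Insert a hinge at C; M_C is the redundant, and each span becomes simply supported.
End slopes at the hinge C, treating each span as simply supported:
  span AC: point load 75.7 at a = 2.25: Pab(L + a)/(6LEI) = 193.7/EI
  span CE: point load 76.8 at a = 9.9: Pab(L + b)/(6LEI) = 153.3/EI
  relative rotation θ_0 = (193.7 + 153.3)/EI = 347.1/EI
A unit hogging moment at C produces rotation L₁/(3EI) + L₂/(3EI) = 6.167/EI.
Slope continuity at C: θ_0 = M_C·6.167/EI, so M_C = 347.1/6.167 = 56.28 kN·m (hogging).
Span AC, ΣM about A with M_C applied at C: R_C^{AC}·7.5 = 170.3 + 56.28, so R_C^{AC} = 30.21 kN and R_A = 75.7 − 30.21 = 45.49 kN.
Span CE, ΣM about E: R_C^{CE}·11 = 84.48 + 56.28, so R_C^{CE} = 12.8 kN and R_E = 76.8 − 12.8 = 64 kN.
R_C = 30.21 + 12.8 = 43.01 kN.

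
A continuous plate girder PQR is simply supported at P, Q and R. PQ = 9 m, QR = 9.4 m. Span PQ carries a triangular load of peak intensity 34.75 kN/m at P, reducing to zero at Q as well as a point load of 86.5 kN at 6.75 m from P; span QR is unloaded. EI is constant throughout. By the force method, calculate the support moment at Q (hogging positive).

Take M_Q as the redundant. Released structure: two simple spans PQ and QR with a hinge at Q.
Rotations at Q on the released spans (each span's end-slope, ×1/EI):
  span PQ: triangular load, peak 34.75: 7w₀L³/(360EI) = 492.6/EI
  span PQ: point load 86.5 at a = 6.75: Pab(L + a)/(6LEI) = 383.2/EI
  relative rotation θ_0 = (875.7 + 0)/EI = 875.7/EI
A unit hogging moment at Q produces rotation L₁/(3EI) + L₂/(3EI) = 6.133/EI.
Slope continuity at Q: θ_0 = M_Q·6.133/EI, so M_Q = 875.7/6.133 = 142.8 kN·m (hogging).

M_Q = 142.8 kN·m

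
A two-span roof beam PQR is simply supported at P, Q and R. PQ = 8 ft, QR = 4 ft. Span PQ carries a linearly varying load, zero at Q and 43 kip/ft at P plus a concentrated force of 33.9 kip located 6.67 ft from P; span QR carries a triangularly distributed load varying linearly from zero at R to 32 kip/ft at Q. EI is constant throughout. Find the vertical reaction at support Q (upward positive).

Insert a hinge at Q; M_Q is the redundant, and each span becomes simply supported.
End slopes at the hinge Q, treating each span as simply supported:
  span PQ: triangular load, peak 43: 7w₀L³/(360EI) = 428.1/EI
  span PQ: point load 33.9 at a = 6.67: Pab(L + a)/(6LEI) = 91.91/EI
  span QR: triangular load, peak 32: w₀L³/(45EI) = 45.51/EI
  relative rotation θ_0 = (520 + 45.51)/EI = 565.5/EI
A unit hogging moment at Q produces rotation L₁/(3EI) + L₂/(3EI) = 4/EI.
Compatibility: M_Q·(L₁+L₂)/(3EI) = θ_0, giving M_Q = 141.4 kip·ft (hogging).
Span PQ, ΣM about P with M_Q applied at Q: R_Q^{PQ}·8 = 684.8 + 141.4, so R_Q^{PQ} = 103.3 kip and R_P = 205.9 − 103.3 = 102.6 kip.
Span QR, ΣM about R: R_Q^{QR}·4 = 170.7 + 141.4, so R_Q^{QR} = 78.01 kip and R_R = 64 − 78.01 = -14.01 kip.
R_Q = 103.3 + 78.01 = 181.3 kip.

R_Q = 181.3 kip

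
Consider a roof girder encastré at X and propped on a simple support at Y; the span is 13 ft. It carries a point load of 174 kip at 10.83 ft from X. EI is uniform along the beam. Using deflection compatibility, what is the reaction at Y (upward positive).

Take the reaction at Y as the redundant and release it; the primary structure is a cantilever fixed at X.
Deflection at Y on the released cantilever, summing each load's contribution:
  point load 174 at a = 10.83: Pa²(3L − a)/(6EI) = 95817/EI
Tip deflection under a unit load at Y: L³/(3EI) = 732.3/EI.
Compatibility at Y: δ_0 − R_Y·δ_{YY} = 0, so R_Y = 95817/732.3 = 130.8 kip.

R_Y = 130.8 kip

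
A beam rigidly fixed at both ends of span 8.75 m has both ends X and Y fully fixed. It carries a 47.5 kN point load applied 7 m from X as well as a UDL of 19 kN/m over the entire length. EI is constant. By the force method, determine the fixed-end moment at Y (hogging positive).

M_Y = 174.4 kN·m

Take the two fixed-end moments M_X, M_Y as redundants; the released structure is the simple span XY.
On the primary (simply-supported) span, the end slopes from the loading are:
  at X: point load 47.5 at a = 7: Pab(L + b)/(6LEI) = 116.4/EI
  at Y: point load 47.5 at a = 7: Pab(L + a)/(6LEI) = 174.6/EI
  at X: UDL 19: wL³/(24EI) = 530.4/EI
  at Y: UDL 19: wL³/(24EI) = 530.4/EI
  θ_X0 = 646.7/EI,  θ_Y0 = 704.9/EI
Flexibility coefficients: a unit moment at one end gives L/(3EI) there and L/(6EI) at the far end, so f₁₁ = f₂₂ = 2.917/EI and f₁₂ = f₂₁ = 1.458/EI.
Compatibility — zero rotation at each built-in end:
  2.917 M_X + 1.458 M_Y = 646.7
  1.458 M_X + 2.917 M_Y = 704.9
Solving the pair gives M_X = 134.5 kN·m and M_Y = 174.4 kN·m (hogging).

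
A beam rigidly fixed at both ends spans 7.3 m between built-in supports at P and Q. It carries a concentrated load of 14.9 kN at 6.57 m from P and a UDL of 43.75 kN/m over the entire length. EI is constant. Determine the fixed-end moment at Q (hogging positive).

M_Q = 203.1 kN·m

Take the two fixed-end moments M_P, M_Q as redundants; the released structure is the simple span PQ.
Simple-span end rotations at P and Q under the given loads:
  at P: point load 14.9 at a = 6.57: Pab(L + b)/(6LEI) = 13.1/EI
  at Q: point load 14.9 at a = 6.57: Pab(L + a)/(6LEI) = 22.63/EI
  at P: UDL 43.75: wL³/(24EI) = 709.1/EI
  at Q: UDL 43.75: wL³/(24EI) = 709.1/EI
  θ_P0 = 722.2/EI,  θ_Q0 = 731.8/EI
Flexibility coefficients: a unit moment at one end gives L/(3EI) there and L/(6EI) at the far end, so f₁₁ = f₂₂ = 2.433/EI and f₁₂ = f₂₁ = 1.217/EI.
Compatibility — zero rotation at each built-in end:
  2.433 M_P + 1.217 M_Q = 722.2
  1.217 M_P + 2.433 M_Q = 731.8
Solving the pair gives M_P = 195.3 kN·m and M_Q = 203.1 kN·m (hogging).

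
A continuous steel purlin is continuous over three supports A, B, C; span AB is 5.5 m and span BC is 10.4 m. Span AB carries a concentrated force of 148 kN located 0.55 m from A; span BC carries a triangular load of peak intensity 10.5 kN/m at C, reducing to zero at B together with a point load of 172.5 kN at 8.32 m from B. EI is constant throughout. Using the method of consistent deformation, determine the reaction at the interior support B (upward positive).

Insert a hinge at B; M_B is the redundant, and each span becomes simply supported.
End slopes at the hinge B, treating each span as simply supported:
  span AB: point load 148 at a = 0.55: Pab(L + a)/(6LEI) = 73.87/EI
  span BC: triangular load, peak 10.5: 7w₀L³/(360EI) = 229.7/EI
  span BC: point load 172.5 at a = 8.32: Pab(L + b)/(6LEI) = 597/EI
  relative rotation θ_0 = (73.87 + 826.7)/EI = 900.6/EI
A unit hogging moment at B produces rotation L₁/(3EI) + L₂/(3EI) = 5.3/EI.
Slope continuity at B: θ_0 = M_B·5.3/EI, so M_B = 900.6/5.3 = 169.9 kN·m (hogging).
Span AB, ΣM about A with M_B applied at B: R_B^{AB}·5.5 = 81.4 + 169.9, so R_B^{AB} = 45.69 kN and R_A = 148 − 45.69 = 102.3 kN.
Span BC, ΣM about C: R_B^{BC}·10.4 = 548.1 + 169.9, so R_B^{BC} = 69.04 kN and R_C = 227.1 − 69.04 = 158.1 kN.
R_B = 45.69 + 69.04 = 114.7 kN.

R_B = 114.7 kN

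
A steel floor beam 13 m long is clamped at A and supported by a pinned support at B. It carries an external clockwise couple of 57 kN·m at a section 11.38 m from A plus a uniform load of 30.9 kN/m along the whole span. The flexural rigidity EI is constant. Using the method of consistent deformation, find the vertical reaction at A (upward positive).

Remove the prop at B; the released (primary) structure is a cantilever built in at A.
Downward deflection at the released point B due to the loads:
  clockwise couple 57 at a = 11.38: M₀a(2L − a)/(2EI) = 4742/EI
  UDL 30.9: wL⁴/(8EI) = 110317/EI
  δ_0 = 115059/EI
Tip deflection under a unit load at B: L³/(3EI) = 732.3/EI.
The prop prevents deflection at B: R_B = δ_0/δ_{BB} = 115059/732.3 = 157.1 kN.
Vertical equilibrium: R_A = ΣP − R_B = 401.7 − 157.1 = 244.6 kN.

R_A = 244.6 kN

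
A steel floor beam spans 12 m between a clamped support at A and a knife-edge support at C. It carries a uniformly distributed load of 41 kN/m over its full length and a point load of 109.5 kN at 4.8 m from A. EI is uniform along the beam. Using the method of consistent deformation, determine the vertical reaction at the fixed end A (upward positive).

R_A = 394.2 kN

Remove the prop at C; the released (primary) structure is a cantilever built in at A.
Downward deflection at the released point C due to the loads:
  UDL 41: wL⁴/(8EI) = 106272/EI
  point load 109.5 at a = 4.8: Pa²(3L − a)/(6EI) = 13119/EI
  δ_0 = 119391/EI
Flexibility coefficient — unit upward force at C: δ_{CC} = L³/(3EI) = 576/EI.
Compatibility at C: δ_0 − R_C·δ_{CC} = 0, so R_C = 119391/576 = 207.3 kN.
Vertical equilibrium: R_A = ΣP − R_C = 601.5 − 207.3 = 394.2 kN.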